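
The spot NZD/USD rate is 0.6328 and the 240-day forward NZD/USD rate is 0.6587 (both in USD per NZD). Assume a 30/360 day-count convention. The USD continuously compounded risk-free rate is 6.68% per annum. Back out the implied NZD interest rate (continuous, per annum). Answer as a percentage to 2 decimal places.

0.66%

F = S·e^((r_USD − r_NZD)T) ⇒ r_NZD = r_USD − ln(F/S)/T
ln(0.6587/0.6328) = 0.040114; /(240/360) = 0.060171
r_NZD = 0.0668 − 0.060171 = 0.006629
r_NZD = 0.66%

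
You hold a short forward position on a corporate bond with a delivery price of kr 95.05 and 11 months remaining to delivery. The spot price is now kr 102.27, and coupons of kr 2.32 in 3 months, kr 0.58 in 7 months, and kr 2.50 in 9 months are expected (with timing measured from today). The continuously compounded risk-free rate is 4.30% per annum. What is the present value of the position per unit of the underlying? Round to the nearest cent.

PV(remaining coupons) I = 2.32·e^(−0.0430·3/12) + 0.58·e^(−0.0430·7/12) + 2.50·e^(−0.0430·9/12) = 5.2815
Current forward F = (S − I)·e^(rT) = (102.27 − 5.2815)·e^(0.0430·11/12) = 96.9885 × 1.040204 = 100.8878
Value (long) = (F − K)·e^(−rT) = (100.8878 − 95.05) × 0.961350 = 5.6122
Short position value = −(long value) = -kr 5.61

-kr 5.61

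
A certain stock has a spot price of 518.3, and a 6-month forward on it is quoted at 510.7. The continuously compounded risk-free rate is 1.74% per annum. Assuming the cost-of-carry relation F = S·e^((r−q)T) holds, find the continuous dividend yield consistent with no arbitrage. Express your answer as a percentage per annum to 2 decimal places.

From F = S·e^((r−q)T): (r − q) = ln(F/S)/T
ln(510.7/518.3) = ln(0.985337) = -0.014772
(r − q) = -0.014772 / (6/12) = -0.029544
q = r − ln(F/S)/T = 0.0174 + 0.029544 = 0.046944
q = 4.69%

4.69%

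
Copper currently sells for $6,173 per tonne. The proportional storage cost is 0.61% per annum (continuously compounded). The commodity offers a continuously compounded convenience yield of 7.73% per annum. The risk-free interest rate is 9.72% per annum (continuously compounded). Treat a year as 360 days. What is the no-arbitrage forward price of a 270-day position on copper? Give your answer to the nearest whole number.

$6,295 per tonne

Net carry = r + u − y = 0.0972 + 0.0061 − 0.0773 = 0.0260
F = S·e^((r+u−y)T) = 6173 · e^(0.0260 × 270/360) = 6173 · e^0.019500
= 6173 × 1.019691 = $6,295 per tonne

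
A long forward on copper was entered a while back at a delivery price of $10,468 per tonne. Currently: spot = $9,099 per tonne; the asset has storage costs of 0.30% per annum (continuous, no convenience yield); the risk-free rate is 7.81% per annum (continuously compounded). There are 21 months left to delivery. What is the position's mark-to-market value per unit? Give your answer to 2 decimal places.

Current fair forward for the remaining 21 months: F = S·e^((r + u)·T), (r + u) = 0.0781 + 0.0030 = 0.0811
F = 9099 · e^(0.0811 × 21/12) = 9099 × 1.15249021 = 10486.5084
Value of long forward = (F − K)·e^(−rT) = (10486.5084 − 10468) · e^(−0.0781·21/12)
= 18.5084 × 0.87225366 = 16.14

$16.14 per tonne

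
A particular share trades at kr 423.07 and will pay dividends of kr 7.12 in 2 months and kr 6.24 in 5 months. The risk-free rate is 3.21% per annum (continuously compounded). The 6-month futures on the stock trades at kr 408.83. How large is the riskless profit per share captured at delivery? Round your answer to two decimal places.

kr 7.63 per share

PV(dividends) I = 7.12·e^(−0.0321·2/12) + 6.24·e^(−0.0321·5/12) = 13.2391
Fair futures F* = (S − I)·e^(rT) = (423.07 − 13.2391)·e^0.016050 = 409.8309 × 1.016179 = 416.4616
Market kr 408.83 < fair 416.4616: forward underpriced → reverse cash-and-carry (short the stock, invest proceeds at r, pay the dividends, go long the forward).
Profit at T = |F_mkt − F*| = |408.83 − 416.4616| = kr 7.63 per share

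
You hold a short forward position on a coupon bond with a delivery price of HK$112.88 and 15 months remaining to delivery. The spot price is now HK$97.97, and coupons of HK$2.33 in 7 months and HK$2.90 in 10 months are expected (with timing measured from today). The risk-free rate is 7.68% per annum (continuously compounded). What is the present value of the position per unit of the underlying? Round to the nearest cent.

PV(remaining coupons) I = 2.33·e^(−0.0768·7/12) + 2.90·e^(−0.0768·10/12) = 4.9481
Current forward F = (S − I)·e^(rT) = (97.97 − 4.9481)·e^(0.0768·15/12) = 93.0219 × 1.100759 = 102.3947
Value (long) = (F − K)·e^(−rT) = (102.3947 − 112.88) × 0.908464 = -9.5255
Short position value = −(long value) = HK$9.53

HK$9.53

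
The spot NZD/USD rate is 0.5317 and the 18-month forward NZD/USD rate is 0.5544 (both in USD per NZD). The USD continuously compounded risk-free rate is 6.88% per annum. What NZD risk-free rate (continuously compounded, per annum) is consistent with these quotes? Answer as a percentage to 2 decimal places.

F = S·e^((r_USD − r_NZD)T) ⇒ r_NZD = r_USD − ln(F/S)/T
ln(0.5544/0.5317) = 0.041807; /(18/12) = 0.027871
r_NZD = 0.0688 − 0.027871 = 0.040929
r_NZD = 4.09%

4.09%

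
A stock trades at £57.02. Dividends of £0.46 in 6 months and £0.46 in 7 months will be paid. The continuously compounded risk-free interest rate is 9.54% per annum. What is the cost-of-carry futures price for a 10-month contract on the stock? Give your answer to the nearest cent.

£60.79

PV(dividends) I = 0.46·e^(−0.0954·6/12) + 0.46·e^(−0.0954·7/12)
I = 0.4386 + 0.4351 = 0.8737
F = (S − I)·e^(rT) = (57.02 − 0.8737) · e^(0.0954·10/12)
= 56.1463 · e^0.079500 = 56.1463 × 1.082746 = £60.79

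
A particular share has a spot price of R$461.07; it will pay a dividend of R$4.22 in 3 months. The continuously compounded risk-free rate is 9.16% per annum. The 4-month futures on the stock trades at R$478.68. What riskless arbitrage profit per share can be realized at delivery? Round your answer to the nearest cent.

R$7.57 per share

PV(dividends) I = 4.22·e^(−0.0916·3/12) = 4.1245
Fair futures F* = (S − I)·e^(rT) = (461.07 − 4.1245)·e^0.030533 = 456.9455 × 1.031004 = 471.1126
Market R$478.68 > fair 471.1126: forward overpriced → cash-and-carry (borrow at r, buy the stock and collect the dividends, short the forward).
Profit at T = |F_mkt − F*| = |478.68 − 471.1126| = R$7.57 per share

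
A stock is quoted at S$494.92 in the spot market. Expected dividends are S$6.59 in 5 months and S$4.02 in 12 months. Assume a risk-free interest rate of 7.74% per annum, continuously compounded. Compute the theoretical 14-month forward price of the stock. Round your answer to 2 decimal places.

S$530.64

PV(dividends) I = 6.59·e^(−0.0774·5/12) + 4.02·e^(−0.0774·12/12)
I = 6.3809 + 3.7206 = 10.1015
F = (S − I)·e^(rT) = (494.92 − 10.1015) · e^(0.0774·14/12)
= 484.8185 · e^0.090300 = 484.8185 × 1.094503 = S$530.64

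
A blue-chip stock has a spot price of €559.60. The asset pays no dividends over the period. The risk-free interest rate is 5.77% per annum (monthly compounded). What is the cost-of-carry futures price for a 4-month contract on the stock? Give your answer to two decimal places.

€570.44

F = S · (1+r/12)^(12T)
= 559.60 × 1.019372
F = €570.44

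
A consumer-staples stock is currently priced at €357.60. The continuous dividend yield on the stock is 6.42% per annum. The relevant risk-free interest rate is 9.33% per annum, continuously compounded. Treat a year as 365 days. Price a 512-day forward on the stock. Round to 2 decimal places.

F = S·e^((r − q)T) = 357.60 · e^((0.0933 − 0.0642) × 512/365)
= 357.60 · e^0.040820 = 357.60 × 1.041665
F = €372.50

€372.50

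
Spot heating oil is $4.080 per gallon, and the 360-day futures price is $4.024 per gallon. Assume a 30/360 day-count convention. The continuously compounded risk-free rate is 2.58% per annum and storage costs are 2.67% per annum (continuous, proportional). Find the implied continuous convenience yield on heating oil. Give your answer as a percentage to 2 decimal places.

6.63%

F = S·e^((r+u−y)T) ⇒ (r+u−y) = ln(F/S)/T
ln(4.024/4.080) = -0.013821; /T ⇒ -0.013821
y = r + u − ln(F/S)/T = 0.0258 + 0.0267 + 0.013821 = 0.066321
y = 6.63%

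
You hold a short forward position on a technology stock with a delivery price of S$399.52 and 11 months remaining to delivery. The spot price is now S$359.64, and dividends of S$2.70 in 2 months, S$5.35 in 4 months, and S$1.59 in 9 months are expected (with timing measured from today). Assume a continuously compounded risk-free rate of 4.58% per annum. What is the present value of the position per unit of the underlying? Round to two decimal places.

PV(remaining dividends) I = 2.70·e^(−0.0458·2/12) + 5.35·e^(−0.0458·4/12) + 1.59·e^(−0.0458·9/12) = 9.4847
Current forward F = (S − I)·e^(rT) = (359.64 − 9.4847)·e^(0.0458·11/12) = 350.1553 × 1.042877 = 365.1689
Value (long) = (F − K)·e^(−rT) = (365.1689 − 399.52) × 0.958886 = -32.9388
Short position value = −(long value) = S$32.94

S$32.94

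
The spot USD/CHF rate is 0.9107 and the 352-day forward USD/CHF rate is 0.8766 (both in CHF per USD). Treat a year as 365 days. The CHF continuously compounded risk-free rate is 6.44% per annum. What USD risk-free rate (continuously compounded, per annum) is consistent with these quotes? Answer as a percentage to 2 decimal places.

10.40%

F = S·e^((r_CHF − r_USD)T) ⇒ r_USD = r_CHF − ln(F/S)/T
ln(0.8766/0.9107) = -0.038163; /(352/365) = -0.039572
r_USD = 0.0644 + 0.039572 = 0.103972
r_USD = 10.40%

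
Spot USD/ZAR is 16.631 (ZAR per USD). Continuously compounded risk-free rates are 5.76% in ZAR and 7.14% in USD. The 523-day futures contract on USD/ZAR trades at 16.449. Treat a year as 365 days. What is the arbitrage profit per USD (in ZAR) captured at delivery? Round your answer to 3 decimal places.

0.144 per USD (in ZAR)

Fair futures: F* = S·e^(carry·T), with carry = (r_ZAR − r_USD) = 0.0576 − 0.0714 = -0.0138
F* = 16.631 · e^(-0.0138 × 523/365) = 16.631 · e^-0.019774 = 16.631 × 0.980420 = 16.3054
Market 16.449 > fair 16.3054: forward overpriced → cash-and-carry (buy spot, short the forward).
At maturity, profit = |F_mkt − F*| = |16.449 − 16.3054| = 0.144 per USD (in ZAR)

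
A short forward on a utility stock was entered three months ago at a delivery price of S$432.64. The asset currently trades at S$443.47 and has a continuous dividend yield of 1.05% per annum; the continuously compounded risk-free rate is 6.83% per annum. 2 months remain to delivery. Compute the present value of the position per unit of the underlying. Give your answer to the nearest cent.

Current fair forward for the remaining 2 months: F = S·e^((r − q)·T), (r − q) = 0.0683 − 0.0105 = 0.0578
F = 443.47 · e^(0.0578 × 2/12) = 443.47 × 1.009680 = 447.7628
Value of long forward = (F − K)·e^(−rT) = (447.7628 − 432.64) · e^(−0.0683·2/12)
= 15.1228 × 0.988681 = 14.95
Short position value = −(long value) = -S$14.95

-S$14.95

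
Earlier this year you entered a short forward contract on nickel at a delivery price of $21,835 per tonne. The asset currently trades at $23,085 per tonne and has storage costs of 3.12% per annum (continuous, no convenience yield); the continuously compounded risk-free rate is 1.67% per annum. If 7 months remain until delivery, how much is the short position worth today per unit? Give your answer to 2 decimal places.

-$1885.67 per tonne

Current fair forward for the remaining 7 months: F = S·e^((r + u)·T), (r + u) = 0.0167 + 0.0312 = 0.0479
F = 23085 · e^(0.0479 × 7/12) = 23085 × 1.02833570 = 23739.1296
Value of long forward = (F − K)·e^(−rT) = (23739.1296 − 21835) · e^(−0.0167·7/12)
= 1904.1296 × 0.99030563 = 1885.67
Short position value = −(long value) = -$1885.67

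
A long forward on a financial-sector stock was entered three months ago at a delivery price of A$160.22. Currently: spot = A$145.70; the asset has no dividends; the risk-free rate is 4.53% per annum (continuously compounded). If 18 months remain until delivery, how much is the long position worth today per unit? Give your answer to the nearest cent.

-A$3.99

Current fair forward for the remaining 18 months: F = S·e^(r·T), r = 0.0453
F = 145.70 · e^(0.0453 × 18/12) = 145.70 × 1.070312 = 155.9445
Value of long forward = (F − K)·e^(−rT) = (155.9445 − 160.22) · e^(−0.0453·18/12)
= -4.2755 × 0.934307 = -3.99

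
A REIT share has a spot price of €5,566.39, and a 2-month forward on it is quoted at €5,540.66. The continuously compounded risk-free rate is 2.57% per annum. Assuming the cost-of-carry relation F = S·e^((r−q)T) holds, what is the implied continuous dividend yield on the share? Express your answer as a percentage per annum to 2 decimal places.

5.35%

From F = S·e^((r−q)T): (r − q) = ln(F/S)/T
ln(5540.66/5566.39) = ln(0.995378) = -0.004633
(r − q) = -0.004633 / (2/12) = -0.027798
q = r − ln(F/S)/T = 0.0257 + 0.027798 = 0.053498
q = 5.35%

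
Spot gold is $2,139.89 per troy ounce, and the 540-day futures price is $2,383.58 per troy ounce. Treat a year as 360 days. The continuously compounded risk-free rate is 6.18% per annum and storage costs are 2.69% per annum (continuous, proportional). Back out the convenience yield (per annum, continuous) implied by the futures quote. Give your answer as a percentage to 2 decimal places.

1.68%

F = S·e^((r+u−y)T) ⇒ (r+u−y) = ln(F/S)/T
ln(2383.58/2139.89) = 0.107849; /T ⇒ 0.071899
y = r + u − ln(F/S)/T = 0.0618 + 0.0269 − 0.071899 = 0.016801
y = 1.68%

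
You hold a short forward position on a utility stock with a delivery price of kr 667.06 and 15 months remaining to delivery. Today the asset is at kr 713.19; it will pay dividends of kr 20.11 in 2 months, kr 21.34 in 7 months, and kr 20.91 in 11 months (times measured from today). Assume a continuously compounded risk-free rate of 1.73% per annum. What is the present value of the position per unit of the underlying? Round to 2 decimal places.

kr 1.36

PV(remaining dividends) I = 20.11·e^(−0.0173·2/12) + 21.34·e^(−0.0173·7/12) + 20.91·e^(−0.0173·11/12) = 61.7588
Current forward F = (S − I)·e^(rT) = (713.19 − 61.7588)·e^(0.0173·15/12) = 651.4312 × 1.021861 = 665.6721
Value (long) = (F − K)·e^(−rT) = (665.6721 − 667.06) × 0.978607 = -1.3582
Short position value = −(long value) = kr 1.36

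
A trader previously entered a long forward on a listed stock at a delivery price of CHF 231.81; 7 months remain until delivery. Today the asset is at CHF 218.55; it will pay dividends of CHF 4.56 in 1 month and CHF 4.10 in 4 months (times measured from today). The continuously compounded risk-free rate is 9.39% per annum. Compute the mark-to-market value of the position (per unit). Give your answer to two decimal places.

-CHF 9.40

PV(remaining dividends) I = 4.56·e^(−0.0939·1/12) + 4.10·e^(−0.0939·4/12) = 8.4981
Current forward F = (S − I)·e^(rT) = (218.55 − 8.4981)·e^(0.0939·7/12) = 210.0519 × 1.056303 = 221.8785
Value (long) = (F − K)·e^(−rT) = (221.8785 − 231.81) × 0.946698 = -9.4021
Value = -CHF 9.40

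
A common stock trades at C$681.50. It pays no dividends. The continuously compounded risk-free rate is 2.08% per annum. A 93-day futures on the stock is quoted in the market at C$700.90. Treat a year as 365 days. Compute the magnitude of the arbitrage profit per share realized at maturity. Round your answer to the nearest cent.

C$15.78 per share

Fair futures: F* = S·e^(carry·T), with carry = r = 0.0208
F* = 681.50 · e^(0.0208 × 93/365) = 681.50 · e^0.005300 = 681.50 × 1.005314 = C$685.1215
Market C$700.90 > fair C$685.1215: forward overpriced → cash-and-carry (buy spot, short the forward).
At maturity, profit = |F_mkt − F*| = |700.90 − 685.1215| = C$15.78 per share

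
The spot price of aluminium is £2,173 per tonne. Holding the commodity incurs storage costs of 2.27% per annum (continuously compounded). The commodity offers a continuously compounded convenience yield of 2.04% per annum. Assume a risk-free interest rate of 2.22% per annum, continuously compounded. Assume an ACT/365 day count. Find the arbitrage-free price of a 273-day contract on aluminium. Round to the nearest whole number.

Net carry = r + u − y = 0.0222 + 0.0227 − 0.0204 = 0.0245
F = S·e^((r+u−y)T) = 2173 · e^(0.0245 × 273/365) = 2173 · e^0.018325
= 2173 × 1.018494 = £2,213 per tonne

£2,213 per tonne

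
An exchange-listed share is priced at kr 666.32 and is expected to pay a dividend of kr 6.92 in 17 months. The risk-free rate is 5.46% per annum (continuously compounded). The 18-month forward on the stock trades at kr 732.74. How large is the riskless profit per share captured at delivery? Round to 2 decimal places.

kr 16.50 per share

PV(dividends) I = 6.92·e^(−0.0546·17/12) = 6.4049
Fair forward F* = (S − I)·e^(rT) = (666.32 − 6.4049)·e^0.081900 = 659.9151 × 1.085347 = 716.2369
Market kr 732.74 > fair 716.2369: forward overpriced → cash-and-carry (borrow at r, buy the stock and collect the dividends, short the forward).
Profit at T = |F_mkt − F*| = |732.74 − 716.2369| = kr 16.50 per share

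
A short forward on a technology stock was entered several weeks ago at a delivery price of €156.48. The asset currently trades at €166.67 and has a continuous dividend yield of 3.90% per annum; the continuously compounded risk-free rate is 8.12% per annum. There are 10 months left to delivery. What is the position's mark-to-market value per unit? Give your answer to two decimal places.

-€15.10

Current fair forward for the remaining 10 months: F = S·e^((r − q)·T), (r − q) = 0.0812 − 0.0390 = 0.0422
F = 166.67 · e^(0.0422 × 10/12) = 166.67 × 1.035792 = 172.6355
Value of long forward = (F − K)·e^(−rT) = (172.6355 − 156.48) · e^(−0.0812·10/12)
= 16.1555 × 0.934572 = 15.10
Short position value = −(long value) = -€15.10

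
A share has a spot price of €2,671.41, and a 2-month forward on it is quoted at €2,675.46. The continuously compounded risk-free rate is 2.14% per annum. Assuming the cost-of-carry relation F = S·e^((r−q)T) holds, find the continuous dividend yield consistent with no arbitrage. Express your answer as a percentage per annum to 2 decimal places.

1.23%

From F = S·e^((r−q)T): (r − q) = ln(F/S)/T
ln(2675.46/2671.41) = ln(1.001516) = 0.001515
(r − q) = 0.001515 / (2/12) = 0.009090
q = r − ln(F/S)/T = 0.0214 − 0.009090 = 0.012310
q = 1.23%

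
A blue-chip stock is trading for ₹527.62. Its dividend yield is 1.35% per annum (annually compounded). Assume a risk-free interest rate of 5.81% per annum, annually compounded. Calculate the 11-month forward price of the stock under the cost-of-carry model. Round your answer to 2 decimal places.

₹548.87

F = S · (1+r)^T / (1+q)^T
= 527.62 × 1.053132 / 1.012368 = 527.62 × 1.040266
F = ₹548.87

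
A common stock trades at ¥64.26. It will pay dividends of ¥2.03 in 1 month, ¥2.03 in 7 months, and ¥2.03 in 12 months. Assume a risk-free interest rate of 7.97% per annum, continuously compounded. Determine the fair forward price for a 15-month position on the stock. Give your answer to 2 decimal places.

PV(dividends) I = 2.03·e^(−0.0797·1/12) + 2.03·e^(−0.0797·7/12) + 2.03·e^(−0.0797·12/12)
I = 2.0166 + 1.9378 + 1.8745 = 5.8289
F = (S − I)·e^(rT) = (64.26 − 5.8289) · e^(0.0797·15/12)
= 58.4311 · e^0.099625 = 58.4311 × 1.104757 = ¥64.55

¥64.55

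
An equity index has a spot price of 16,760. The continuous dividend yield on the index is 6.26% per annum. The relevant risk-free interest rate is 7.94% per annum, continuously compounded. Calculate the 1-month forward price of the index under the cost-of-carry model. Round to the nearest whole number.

16,783

F = S·e^((r − q)T) = 16760 · e^((0.0794 − 0.0626) × 1/12)
= 16760 · e^0.001400 = 16760 × 1.001401
F = 16,783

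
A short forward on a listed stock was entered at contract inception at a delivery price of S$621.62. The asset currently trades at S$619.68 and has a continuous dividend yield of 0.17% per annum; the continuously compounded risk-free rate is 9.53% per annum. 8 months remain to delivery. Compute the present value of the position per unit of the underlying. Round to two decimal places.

-S$35.62

Current fair forward for the remaining 8 months: F = S·e^((r − q)·T), (r − q) = 0.0953 − 0.0017 = 0.0936
F = 619.68 · e^(0.0936 × 8/12) = 619.68 × 1.064388 = 659.5800
Value of long forward = (F − K)·e^(−rT) = (659.5800 − 621.62) · e^(−0.0953·8/12)
= 37.9600 × 0.938443 = 35.62
Short position value = −(long value) = -S$35.62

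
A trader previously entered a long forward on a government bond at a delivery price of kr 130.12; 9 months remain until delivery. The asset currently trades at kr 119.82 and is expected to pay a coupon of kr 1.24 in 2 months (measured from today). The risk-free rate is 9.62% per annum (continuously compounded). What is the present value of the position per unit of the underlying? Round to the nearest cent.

PV(remaining coupons) I = 1.24·e^(−0.0962·2/12) = 1.2203
Current forward F = (S − I)·e^(rT) = (119.82 − 1.2203)·e^(0.0962·9/12) = 118.5997 × 1.074817 = 127.4730
Value (long) = (F − K)·e^(−rT) = (127.4730 − 130.12) × 0.930391 = -2.4627
Value = -kr 2.46

-kr 2.46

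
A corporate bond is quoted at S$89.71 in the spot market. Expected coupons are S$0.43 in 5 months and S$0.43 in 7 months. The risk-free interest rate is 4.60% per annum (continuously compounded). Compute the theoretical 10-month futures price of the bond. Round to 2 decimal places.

S$92.34

PV(coupons) I = 0.43·e^(−0.0460·5/12) + 0.43·e^(−0.0460·7/12)
I = 0.4218 + 0.4186 = 0.8404
F = (S − I)·e^(rT) = (89.71 − 0.8404) · e^(0.0460·10/12)
= 88.8696 · e^0.038333 = 88.8696 × 1.039077 = S$92.34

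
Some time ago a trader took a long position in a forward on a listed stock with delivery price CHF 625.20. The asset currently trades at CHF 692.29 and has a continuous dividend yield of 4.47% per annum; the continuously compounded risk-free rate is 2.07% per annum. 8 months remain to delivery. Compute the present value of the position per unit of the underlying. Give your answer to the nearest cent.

Current fair forward for the remaining 8 months: F = S·e^((r − q)·T), (r − q) = 0.0207 − 0.0447 = -0.0240
F = 692.29 · e^(-0.0240 × 8/12) = 692.29 × 0.984127 = 681.3013
Value of long forward = (F − K)·e^(−rT) = (681.3013 − 625.20) · e^(−0.0207·8/12)
= 56.1013 × 0.986295 = 55.33

CHF 55.33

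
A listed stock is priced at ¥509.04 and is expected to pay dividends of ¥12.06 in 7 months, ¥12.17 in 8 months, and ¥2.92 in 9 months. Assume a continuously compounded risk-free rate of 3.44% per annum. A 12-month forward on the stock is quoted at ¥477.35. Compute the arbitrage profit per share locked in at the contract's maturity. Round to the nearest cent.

¥22.02 per share

PV(dividends) I = 12.06·e^(−0.0344·7/12) + 12.17·e^(−0.0344·8/12) + 2.92·e^(−0.0344·9/12) = 26.5601
Fair forward F* = (S − I)·e^(rT) = (509.04 − 26.5601)·e^0.034400 = 482.4799 × 1.034999 = 499.3662
Market ¥477.35 < fair 499.3662: forward underpriced → reverse cash-and-carry (short the stock, invest proceeds at r, pay the dividends, go long the forward).
Profit at T = |F_mkt − F*| = |477.35 − 499.3662| = ¥22.02 per share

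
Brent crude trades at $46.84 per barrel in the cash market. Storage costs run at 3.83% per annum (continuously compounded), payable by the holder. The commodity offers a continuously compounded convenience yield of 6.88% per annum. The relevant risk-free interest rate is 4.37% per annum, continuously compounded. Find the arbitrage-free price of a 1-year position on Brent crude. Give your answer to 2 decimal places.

Net carry = r + u − y = 0.0437 + 0.0383 − 0.0688 = 0.0132
F = S·e^((r+u−y)T) = 46.84 · e^(0.0132 × 1) = 46.84 · e^0.013200
= 46.84 × 1.013288 = $47.46 per barrel

$47.46 per barrel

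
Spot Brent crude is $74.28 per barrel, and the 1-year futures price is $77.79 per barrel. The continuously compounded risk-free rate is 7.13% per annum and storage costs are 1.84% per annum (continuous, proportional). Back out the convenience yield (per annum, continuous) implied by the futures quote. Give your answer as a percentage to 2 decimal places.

F = S·e^((r+u−y)T) ⇒ (r+u−y) = ln(F/S)/T
ln(77.79/74.28) = 0.046171; /T ⇒ 0.046171
y = r + u − ln(F/S)/T = 0.0713 + 0.0184 − 0.046171 = 0.043529
y = 4.35%

4.35%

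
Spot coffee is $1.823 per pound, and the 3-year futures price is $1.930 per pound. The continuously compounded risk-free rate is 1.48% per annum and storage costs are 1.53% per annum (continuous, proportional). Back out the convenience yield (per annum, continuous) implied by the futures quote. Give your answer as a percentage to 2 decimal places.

1.11%

F = S·e^((r+u−y)T) ⇒ (r+u−y) = ln(F/S)/T
ln(1.930/1.823) = 0.057037; /T ⇒ 0.019012
y = r + u − ln(F/S)/T = 0.0148 + 0.0153 − 0.019012 = 0.011088
y = 1.11%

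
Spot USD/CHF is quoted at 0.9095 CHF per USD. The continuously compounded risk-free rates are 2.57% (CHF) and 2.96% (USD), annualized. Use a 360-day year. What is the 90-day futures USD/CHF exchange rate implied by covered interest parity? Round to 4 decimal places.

F = S·e^((r_CHF − r_USD)T) = 0.9095 · e^((0.0257 − 0.0296) × 90/360)
= 0.9095 · e^-0.000975 = 0.9095 × 0.999025
F = 0.9086 CHF per USD

0.9086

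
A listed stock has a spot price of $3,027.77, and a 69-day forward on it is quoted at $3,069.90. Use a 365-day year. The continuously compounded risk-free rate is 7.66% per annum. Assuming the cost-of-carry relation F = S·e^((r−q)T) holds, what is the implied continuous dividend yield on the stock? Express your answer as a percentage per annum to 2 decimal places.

From F = S·e^((r−q)T): (r − q) = ln(F/S)/T
ln(3069.90/3027.77) = ln(1.013915) = 0.013819
(r − q) = 0.013819 / (69/365) = 0.073101
q = r − ln(F/S)/T = 0.0766 − 0.073101 = 0.003499
q = 0.35%

0.35%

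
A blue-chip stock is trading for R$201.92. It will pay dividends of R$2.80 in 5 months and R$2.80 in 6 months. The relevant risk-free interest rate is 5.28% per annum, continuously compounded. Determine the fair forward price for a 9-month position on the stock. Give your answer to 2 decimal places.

PV(dividends) I = 2.80·e^(−0.0528·5/12) + 2.80·e^(−0.0528·6/12)
I = 2.7391 + 2.7270 = 5.4661
F = (S − I)·e^(rT) = (201.92 − 5.4661) · e^(0.0528·9/12)
= 196.4539 · e^0.039600 = 196.4539 × 1.040395 = R$204.39

R$204.39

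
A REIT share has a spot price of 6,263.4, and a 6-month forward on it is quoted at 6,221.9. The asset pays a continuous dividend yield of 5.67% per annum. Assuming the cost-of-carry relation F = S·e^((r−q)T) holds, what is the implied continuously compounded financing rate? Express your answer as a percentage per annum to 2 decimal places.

4.34%

From F = S·e^((r−q)T): (r − q) = ln(F/S)/T
ln(6221.9/6263.4) = ln(0.993374) = -0.006648
(r − q) = -0.006648 / (6/12) = -0.013296
r = ln(F/S)/T + q = -0.013296 + 0.0567 = 0.043404
r = 4.34%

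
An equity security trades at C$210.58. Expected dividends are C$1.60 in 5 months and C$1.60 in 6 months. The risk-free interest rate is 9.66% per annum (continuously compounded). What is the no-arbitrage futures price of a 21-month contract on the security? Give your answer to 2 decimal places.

C$245.74

PV(dividends) I = 1.60·e^(−0.0966·5/12) + 1.60·e^(−0.0966·6/12)
I = 1.5369 + 1.5246 = 3.0615
F = (S − I)·e^(rT) = (210.58 − 3.0615) · e^(0.0966·21/12)
= 207.5185 · e^0.169050 = 207.5185 × 1.184179 = C$245.74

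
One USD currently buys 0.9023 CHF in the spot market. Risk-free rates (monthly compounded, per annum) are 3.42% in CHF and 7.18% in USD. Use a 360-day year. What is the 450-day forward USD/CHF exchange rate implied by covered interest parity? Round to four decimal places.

0.8611

By covered interest parity, F = S · (1+r_CHF/12)^(12T) / (1+r_USD/12)^(12T)
= 0.9023 × 1.043613 / 1.093608 = 0.9023 × 0.954284
F = 0.8611 CHF per USD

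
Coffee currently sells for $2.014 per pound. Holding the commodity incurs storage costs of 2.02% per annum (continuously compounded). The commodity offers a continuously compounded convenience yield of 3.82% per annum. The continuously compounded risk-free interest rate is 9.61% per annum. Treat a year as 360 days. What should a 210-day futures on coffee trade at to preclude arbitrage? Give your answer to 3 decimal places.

$2.108 per pound

Net carry = r + u − y = 0.0961 + 0.0202 − 0.0382 = 0.0781
F = S·e^((r+u−y)T) = 2.014 · e^(0.0781 × 210/360) = 2.014 · e^0.045558
= 2.014 × 1.046612 = $2.108 per pound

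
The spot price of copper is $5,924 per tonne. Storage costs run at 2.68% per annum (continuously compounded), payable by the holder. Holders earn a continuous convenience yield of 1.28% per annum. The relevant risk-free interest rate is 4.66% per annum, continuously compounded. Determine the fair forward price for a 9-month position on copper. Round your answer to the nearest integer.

Net carry = r + u − y = 0.0466 + 0.0268 − 0.0128 = 0.0606
F = S·e^((r+u−y)T) = 5924 · e^(0.0606 × 9/12) = 5924 · e^0.045450
= 5924 × 1.046499 = $6,199 per tonne

$6,199 per tonne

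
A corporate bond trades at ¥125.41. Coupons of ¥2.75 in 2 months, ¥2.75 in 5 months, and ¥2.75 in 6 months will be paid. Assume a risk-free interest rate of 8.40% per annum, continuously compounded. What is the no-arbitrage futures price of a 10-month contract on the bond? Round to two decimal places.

¥125.92

PV(coupons) I = 2.75·e^(−0.0840·2/12) + 2.75·e^(−0.0840·5/12) + 2.75·e^(−0.0840·6/12)
I = 2.7118 + 2.6554 + 2.6369 = 8.0041
F = (S − I)·e^(rT) = (125.41 − 8.0041) · e^(0.0840·10/12)
= 117.4059 · e^0.070000 = 117.4059 × 1.072508 = ¥125.92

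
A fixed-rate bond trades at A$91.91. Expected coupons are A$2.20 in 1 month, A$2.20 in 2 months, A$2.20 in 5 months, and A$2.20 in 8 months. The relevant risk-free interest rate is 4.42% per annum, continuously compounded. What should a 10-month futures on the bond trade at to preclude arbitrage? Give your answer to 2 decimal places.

A$86.36

PV(coupons) I = 2.20·e^(−0.0442·1/12) + 2.20·e^(−0.0442·2/12) + 2.20·e^(−0.0442·5/12) + 2.20·e^(−0.0442·8/12)
I = 2.1919 + 2.1839 + 2.1599 + 2.1361 = 8.6718
F = (S − I)·e^(rT) = (91.91 − 8.6718) · e^(0.0442·10/12)
= 83.2382 · e^0.036833 = 83.2382 × 1.037520 = A$86.36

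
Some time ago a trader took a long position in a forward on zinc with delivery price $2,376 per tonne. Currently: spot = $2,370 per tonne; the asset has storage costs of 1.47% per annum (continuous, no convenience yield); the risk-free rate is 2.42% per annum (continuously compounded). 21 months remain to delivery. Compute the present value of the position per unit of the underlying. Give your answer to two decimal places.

$154.28 per tonne

Current fair forward for the remaining 21 months: F = S·e^((r + u)·T), (r + u) = 0.0242 + 0.0147 = 0.0389
F = 2370 · e^(0.0389 × 21/12) = 2370 × 1.07044559 = 2536.9560
Value of long forward = (F − K)·e^(−rT) = (2536.9560 − 2376) · e^(−0.0242·21/12)
= 160.9560 × 0.95853423 = 154.28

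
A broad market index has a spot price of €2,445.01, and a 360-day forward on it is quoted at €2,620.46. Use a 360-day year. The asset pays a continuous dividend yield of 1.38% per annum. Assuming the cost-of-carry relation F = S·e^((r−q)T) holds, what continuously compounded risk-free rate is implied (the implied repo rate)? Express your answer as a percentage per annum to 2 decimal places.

8.31%

From F = S·e^((r−q)T): (r − q) = ln(F/S)/T
ln(2620.46/2445.01) = ln(1.071758) = 0.069300
(r − q) = 0.069300 / (360/360) = 0.069300
r = ln(F/S)/T + q = 0.069300 + 0.0138 = 0.083100
r = 8.31%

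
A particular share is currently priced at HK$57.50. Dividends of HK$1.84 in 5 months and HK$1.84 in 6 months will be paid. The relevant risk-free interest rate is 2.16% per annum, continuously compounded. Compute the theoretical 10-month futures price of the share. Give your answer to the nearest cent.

PV(dividends) I = 1.84·e^(−0.0216·5/12) + 1.84·e^(−0.0216·6/12)
I = 1.8235 + 1.8202 = 3.6437
F = (S − I)·e^(rT) = (57.50 − 3.6437) · e^(0.0216·10/12)
= 53.8563 · e^0.018000 = 53.8563 × 1.018163 = HK$54.83

HK$54.83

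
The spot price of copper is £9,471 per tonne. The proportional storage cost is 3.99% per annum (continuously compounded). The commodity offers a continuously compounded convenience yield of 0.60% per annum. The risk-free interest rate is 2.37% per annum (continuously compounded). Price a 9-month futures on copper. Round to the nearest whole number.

£9,889 per tonne

Net carry = r + u − y = 0.0237 + 0.0399 − 0.0060 = 0.0576
F = S·e^((r+u−y)T) = 9471 · e^(0.0576 × 9/12) = 9471 · e^0.043200
= 9471 × 1.044147 = £9,889 per tonne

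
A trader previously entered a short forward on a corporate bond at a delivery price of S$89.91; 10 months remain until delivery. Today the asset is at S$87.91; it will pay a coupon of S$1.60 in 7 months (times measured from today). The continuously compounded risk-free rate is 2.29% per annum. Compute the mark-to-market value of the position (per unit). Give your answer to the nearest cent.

S$1.88

PV(remaining coupons) I = 1.60·e^(−0.0229·7/12) = 1.5788
Current forward F = (S − I)·e^(rT) = (87.91 − 1.5788)·e^(0.0229·10/12) = 86.3312 × 1.019267 = 87.9945
Value (long) = (F − K)·e^(−rT) = (87.9945 − 89.91) × 0.981098 = -1.8793
Short position value = −(long value) = S$1.88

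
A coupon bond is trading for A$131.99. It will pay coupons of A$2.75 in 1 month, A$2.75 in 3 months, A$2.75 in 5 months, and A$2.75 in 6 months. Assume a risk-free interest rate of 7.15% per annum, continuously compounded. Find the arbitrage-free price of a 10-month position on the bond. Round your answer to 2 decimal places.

A$128.68

PV(coupons) I = 2.75·e^(−0.0715·1/12) + 2.75·e^(−0.0715·3/12) + 2.75·e^(−0.0715·5/12) + 2.75·e^(−0.0715·6/12)
I = 2.7337 + 2.7013 + 2.6693 + 2.6534 = 10.7577
F = (S − I)·e^(rT) = (131.99 − 10.7577) · e^(0.0715·10/12)
= 121.2323 · e^0.059583 = 121.2323 × 1.061394 = A$128.68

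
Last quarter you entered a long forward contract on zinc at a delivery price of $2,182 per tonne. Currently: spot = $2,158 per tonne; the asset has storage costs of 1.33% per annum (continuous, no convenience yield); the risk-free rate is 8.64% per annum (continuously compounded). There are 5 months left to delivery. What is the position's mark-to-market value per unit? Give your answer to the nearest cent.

Current fair forward for the remaining 5 months: F = S·e^((r + u)·T), (r + u) = 0.0864 + 0.0133 = 0.0997
F = 2158 · e^(0.0997 × 5/12) = 2158 × 1.04241659 = 2249.5350
Value of long forward = (F − K)·e^(−rT) = (2249.5350 − 2182) · e^(−0.0864·5/12)
= 67.5350 × 0.96464029 = 65.15

$65.15 per tonne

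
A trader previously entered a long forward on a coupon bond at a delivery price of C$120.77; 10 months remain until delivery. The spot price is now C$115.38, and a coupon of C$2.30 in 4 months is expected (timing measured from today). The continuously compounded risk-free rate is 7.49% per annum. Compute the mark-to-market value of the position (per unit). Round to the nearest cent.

PV(remaining coupons) I = 2.30·e^(−0.0749·4/12) = 2.2433
Current forward F = (S − I)·e^(rT) = (115.38 − 2.2433)·e^(0.0749·10/12) = 113.1367 × 1.064406 = 120.4234
Value (long) = (F − K)·e^(−rT) = (120.4234 − 120.77) × 0.939491 = -0.3256
Value = -C$0.33

-C$0.33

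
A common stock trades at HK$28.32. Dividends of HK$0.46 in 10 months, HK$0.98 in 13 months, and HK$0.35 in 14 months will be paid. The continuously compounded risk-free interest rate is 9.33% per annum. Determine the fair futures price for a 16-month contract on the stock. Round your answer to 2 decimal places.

HK$30.23

PV(dividends) I = 0.46·e^(−0.0933·10/12) + 0.98·e^(−0.0933·13/12) + 0.35·e^(−0.0933·14/12)
I = 0.4256 + 0.8858 + 0.3139 = 1.6253
F = (S − I)·e^(rT) = (28.32 − 1.6253) · e^(0.0933·16/12)
= 26.6947 · e^0.124400 = 26.6947 × 1.132469 = HK$30.23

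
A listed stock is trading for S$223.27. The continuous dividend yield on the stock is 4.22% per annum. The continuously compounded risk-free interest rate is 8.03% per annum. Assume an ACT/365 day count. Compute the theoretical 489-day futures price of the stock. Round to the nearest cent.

F = S·e^((r − q)T) = 223.27 · e^((0.0803 − 0.0422) × 489/365)
= 223.27 · e^0.051044 = 223.27 × 1.052369
F = S$234.96

S$234.96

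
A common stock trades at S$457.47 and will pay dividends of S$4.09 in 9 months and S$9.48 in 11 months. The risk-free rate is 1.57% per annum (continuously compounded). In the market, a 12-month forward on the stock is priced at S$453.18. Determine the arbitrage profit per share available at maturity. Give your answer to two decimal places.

S$2.07 per share

PV(dividends) I = 4.09·e^(−0.0157·9/12) + 9.48·e^(−0.0157·11/12) = 13.3867
Fair forward F* = (S − I)·e^(rT) = (457.47 − 13.3867)·e^0.015700 = 444.0833 × 1.015824 = 451.1105
Market S$453.18 > fair 451.1105: forward overpriced → cash-and-carry (borrow at r, buy the stock and collect the dividends, short the forward).
Profit at T = |F_mkt − F*| = |453.18 − 451.1105| = S$2.07 per share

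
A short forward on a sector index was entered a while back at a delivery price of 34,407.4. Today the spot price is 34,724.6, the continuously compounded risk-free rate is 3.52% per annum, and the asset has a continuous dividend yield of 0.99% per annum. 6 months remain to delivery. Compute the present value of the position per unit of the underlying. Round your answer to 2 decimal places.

Current fair forward for the remaining 6 months: F = S·e^((r − q)·T), (r − q) = 0.0352 − 0.0099 = 0.0253
F = 34724.6 · e^(0.0253 × 6/12) = 34724.6 × 1.01273035 = 35166.6563
Value of long forward = (F − K)·e^(−rT) = (35166.6563 − 34407.4) · e^(−0.0352·6/12)
= 759.2563 × 0.98255398 = 746.01
Short position value = −(long value) = -746.01

-746.01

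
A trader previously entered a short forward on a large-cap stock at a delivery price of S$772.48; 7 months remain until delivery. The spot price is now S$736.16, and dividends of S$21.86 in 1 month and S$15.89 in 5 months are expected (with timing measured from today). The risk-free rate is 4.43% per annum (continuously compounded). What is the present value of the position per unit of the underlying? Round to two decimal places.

S$53.99

PV(remaining dividends) I = 21.86·e^(−0.0443·1/12) + 15.89·e^(−0.0443·5/12) = 37.3788
Current forward F = (S − I)·e^(rT) = (736.16 − 37.3788)·e^(0.0443·7/12) = 698.7812 × 1.026178 = 717.0739
Value (long) = (F − K)·e^(−rT) = (717.0739 − 772.48) × 0.974489 = -53.9926
Short position value = −(long value) = S$53.99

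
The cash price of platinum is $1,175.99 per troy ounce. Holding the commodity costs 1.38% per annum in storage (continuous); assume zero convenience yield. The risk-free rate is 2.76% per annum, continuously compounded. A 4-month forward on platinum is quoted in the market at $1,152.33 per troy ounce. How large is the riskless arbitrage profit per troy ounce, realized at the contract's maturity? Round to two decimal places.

Fair forward: F* = S·e^(carry·T), with carry = (r + u) = 0.0276 + 0.0138 = 0.0414
F* = 1175.99 · e^(0.0414 × 4/12) = 1175.99 · e^0.01380000 = 1175.99 × 1.01389566 = $1192.3312
Market $1152.33 < fair $1192.3312: forward underpriced → reverse cash-and-carry (short spot, go long the forward).
At maturity, profit = |F_mkt − F*| = |1152.33 − 1192.3312| = $40.00 per troy ounce

$40.00 per troy ounce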